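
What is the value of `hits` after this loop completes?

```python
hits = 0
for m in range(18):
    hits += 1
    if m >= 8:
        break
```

Loop breaks when m reaches 8, hits is 9
`hits` takes the values: 0 → 1 → 2 → 3 → 4 → 5 → 6 → 7 → 8 → 9

Answer: 9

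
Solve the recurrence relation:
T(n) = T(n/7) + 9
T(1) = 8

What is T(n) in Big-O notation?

Each step divides n by 7 and adds 9. After log_7(n) steps we reach T(1)=8. So T(n) = 9·log_7(n) + 8 = O(log n).

Answer: O(log n)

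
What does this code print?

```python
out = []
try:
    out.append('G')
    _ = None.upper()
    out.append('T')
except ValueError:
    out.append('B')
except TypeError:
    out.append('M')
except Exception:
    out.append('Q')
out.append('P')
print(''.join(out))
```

Execution trace: 'G' (try body) → 'Q' (except Exception) → 'P' (after the try/except). Output: GQP

Answer: GQP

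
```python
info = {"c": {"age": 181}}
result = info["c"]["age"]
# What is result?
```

Trace:
`info = {"c": {"age": 181}}` → info = {'c': {'age': 181}}
`result = info["c"]["age"]` → result = 181
So result = 181

Answer: 181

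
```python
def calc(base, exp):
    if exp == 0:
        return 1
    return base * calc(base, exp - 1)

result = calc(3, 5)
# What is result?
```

calc(3, 5) = 3 * 3 * 3 * 3 * 3 = 243

Answer: 243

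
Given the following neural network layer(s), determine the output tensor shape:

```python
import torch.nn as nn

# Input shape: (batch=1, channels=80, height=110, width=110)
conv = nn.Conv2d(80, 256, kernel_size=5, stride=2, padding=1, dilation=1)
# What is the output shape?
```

Input: (1, 80, 110, 110) -> Output: (1, 256, 54, 54)

Answer: (1, 256, 54, 54)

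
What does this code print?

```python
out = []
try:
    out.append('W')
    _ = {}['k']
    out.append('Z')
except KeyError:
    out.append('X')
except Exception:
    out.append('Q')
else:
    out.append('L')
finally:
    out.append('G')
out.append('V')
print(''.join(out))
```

Execution trace: 'W' (try body) → 'X' (except KeyError) → 'G' (finally) → 'V' (after the try/except). Output: WXGV

Answer: WXGV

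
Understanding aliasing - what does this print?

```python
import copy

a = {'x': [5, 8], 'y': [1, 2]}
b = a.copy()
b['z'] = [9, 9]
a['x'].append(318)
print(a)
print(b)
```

Key concept: shallow copy of dict with mutable values.
Step by step:
`a = {'x': [5, 8], 'y': [1, 2]}` → a = {'x': [5, 8], 'y': [1, 2]}
`b = a.copy()` → b = {'x': [5, 8], 'y': [1, 2]}
`b['z'] = [9, 9]` → b = {'x': [5, 8], 'y': [1, 2], 'z': [9, 9]}
`a['x'].append(318)` → a = {'x': [5, 8, 318], 'y': [1, 2]}; b = {'x': [5, 8, 318], 'y': [1, 2], 'z': [9, 9]}
`print(a)` → prints {'x': [5, 8, 318], 'y': [1, 2]}
`print(b)` → prints {'x': [5, 8, 318], 'y': [1, 2], 'z': [9, 9]}

Answer:
{'x': [5, 8, 318], 'y': [1, 2]}
{'x': [5, 8, 318], 'y': [1, 2], 'z': [9, 9]}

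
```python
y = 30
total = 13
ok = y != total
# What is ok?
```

Trace:
`y = 30` → y = 30
`total = 13` → total = 13
`ok = y != total` → ok = True
So ok = True

Answer: True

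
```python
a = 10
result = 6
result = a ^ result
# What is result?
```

Trace:
`a = 10` → a = 10
`result = 6` → result = 6
`result = a ^ result` → result = 12
So result = 12

Answer: 12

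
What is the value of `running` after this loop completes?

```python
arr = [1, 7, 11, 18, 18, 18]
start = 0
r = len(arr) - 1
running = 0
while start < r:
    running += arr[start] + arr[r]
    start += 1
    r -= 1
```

Sum of pairs from ends
`running` takes the values: 0 → 19 → 44 → 73

Answer: 73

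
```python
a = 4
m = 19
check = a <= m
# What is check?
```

Trace:
`a = 4` → a = 4
`m = 19` → m = 19
`check = a <= m` → check = True
So check = True

Answer: True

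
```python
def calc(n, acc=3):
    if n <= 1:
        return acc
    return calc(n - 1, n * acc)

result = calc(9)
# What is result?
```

Accumulator trace (n, acc): (9, 3) -> (8, 27) -> (7, 216) -> (6, 1512) -> (5, 9072) -> (4, 45360) -> (3, 181440) -> (2, 544320) -> (1, 1088640) -> return 1088640

Answer: 1088640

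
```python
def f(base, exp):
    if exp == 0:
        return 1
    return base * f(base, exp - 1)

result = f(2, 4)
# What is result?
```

f(2, 4) = 2 * 2 * 2 * 2 = 16

Answer: 16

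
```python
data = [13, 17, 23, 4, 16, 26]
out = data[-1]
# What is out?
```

Trace:
`data = [13, 17, 23, 4, 16, 26]` → data = [13, 17, 23, 4, 16, 26]
`out = data[-1]` → out = 26
So out = 26

Answer: 26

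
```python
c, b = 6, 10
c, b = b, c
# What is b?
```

Trace:
`c, b = 6, 10` → c = 6; b = 10
`c, b = b, c` → c = 10; b = 6
So b = 6

Answer: 6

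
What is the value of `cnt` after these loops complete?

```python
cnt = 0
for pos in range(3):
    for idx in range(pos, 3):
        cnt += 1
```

Upper triangle: 3 + 2 + ... + 1
`cnt` takes the values: 0 → 1 → 2 → 3 → 4 → 5 → 6

Answer: 6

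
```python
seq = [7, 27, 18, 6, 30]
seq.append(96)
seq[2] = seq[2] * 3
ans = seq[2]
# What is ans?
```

Trace:
`seq = [7, 27, 18, 6, 30]` → seq = [7, 27, 18, 6, 30]
`seq.append(96)` → seq = [7, 27, 18, 6, 30, 96]
`seq[2] = seq[2] * 3` → seq = [7, 27, 54, 6, 30, 96]
`ans = seq[2]` → ans = 54
So ans = 54

Answer: 54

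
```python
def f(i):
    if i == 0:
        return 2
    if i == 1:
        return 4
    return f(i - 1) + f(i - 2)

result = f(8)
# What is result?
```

Build up from base cases: f(0)=2, f(1)=4, f(2)=6, f(3)=10, f(4)=16, f(5)=26, f(6)=42, ..., f(8)=110

Answer: 110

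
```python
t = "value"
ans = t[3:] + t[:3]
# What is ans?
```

Trace:
`t = "value"` → t = 'value'
`ans = t[3:] + t[:3]` → ans = 'ueval'
So ans = 'ueval'

Answer: 'ueval'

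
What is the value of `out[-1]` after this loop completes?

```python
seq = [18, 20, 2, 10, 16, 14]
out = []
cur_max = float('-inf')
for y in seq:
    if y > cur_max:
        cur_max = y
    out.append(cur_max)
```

Running max ends at 20
`out` takes the values: [] → [18] → [18, 20] → [18, 20, 20] → [18, 20, 20, 20] → [18, 20, 20, 20, 20] → [18, 20, 20, 20, 20, 20]
So `out[-1]` = 20

Answer: 20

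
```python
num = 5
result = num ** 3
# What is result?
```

Trace:
`num = 5` → num = 5
`result = num ** 3` → result = 125
So result = 125

Answer: 125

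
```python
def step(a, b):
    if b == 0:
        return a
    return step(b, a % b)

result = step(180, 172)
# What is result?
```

step(180, 172) -> step(172, 8) -> step(8, 4) -> step(4, 0) -> 4

Answer: 4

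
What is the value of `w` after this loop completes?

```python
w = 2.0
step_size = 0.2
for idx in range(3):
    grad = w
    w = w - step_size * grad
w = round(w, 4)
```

Gradient descent: w = 2.0 * (1 - 0.2)^3
`w` takes the values: 2.0 → 1.6 → 1.28 → 1.024

Answer: 1.024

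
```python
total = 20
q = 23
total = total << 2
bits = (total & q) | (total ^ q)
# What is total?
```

Trace:
`total = 20` → total = 20
`q = 23` → q = 23
`total = total << 2` → total = 80
`bits = (total & q) | (total ^ q)` → bits = 87
So total = 80

Answer: 80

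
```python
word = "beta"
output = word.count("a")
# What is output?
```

Trace:
`word = "beta"` → word = 'beta'
`output = word.count("a")` → output = 1
So output = 1

Answer: 1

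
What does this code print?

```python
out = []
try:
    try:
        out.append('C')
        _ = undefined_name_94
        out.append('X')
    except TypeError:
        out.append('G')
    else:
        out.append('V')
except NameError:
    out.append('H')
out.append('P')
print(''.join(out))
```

Execution trace: 'C' (try body) → 'H' (outer except NameError) → 'P' (after the try/except). Output: CHP

Answer: CHP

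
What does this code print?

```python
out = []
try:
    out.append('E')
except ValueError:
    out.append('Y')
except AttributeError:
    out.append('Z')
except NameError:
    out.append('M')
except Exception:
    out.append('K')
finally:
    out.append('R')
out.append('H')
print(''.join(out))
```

Execution trace: 'E' (try body, no exception) → 'R' (finally) → 'H' (after the try/except). Output: ERH

Answer: ERH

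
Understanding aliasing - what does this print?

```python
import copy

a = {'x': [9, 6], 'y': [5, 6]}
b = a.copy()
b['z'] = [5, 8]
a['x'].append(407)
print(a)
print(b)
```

Key concept: shallow copy of dict with mutable values.
Step by step:
`a = {'x': [9, 6], 'y': [5, 6]}` → a = {'x': [9, 6], 'y': [5, 6]}
`b = a.copy()` → b = {'x': [9, 6], 'y': [5, 6]}
`b['z'] = [5, 8]` → b = {'x': [9, 6], 'y': [5, 6], 'z': [5, 8]}
`a['x'].append(407)` → a = {'x': [9, 6, 407], 'y': [5, 6]}; b = {'x': [9, 6, 407], 'y': [5, 6], 'z': [5, 8]}
`print(a)` → prints {'x': [9, 6, 407], 'y': [5, 6]}
`print(b)` → prints {'x': [9, 6, 407], 'y': [5, 6], 'z': [5, 8]}

Answer:
{'x': [9, 6, 407], 'y': [5, 6]}
{'x': [9, 6, 407], 'y': [5, 6], 'z': [5, 8]}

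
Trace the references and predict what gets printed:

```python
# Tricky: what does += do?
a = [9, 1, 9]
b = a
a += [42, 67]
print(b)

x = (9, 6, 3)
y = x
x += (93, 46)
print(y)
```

Key concept: += behavior differs for mutable vs immutable.
Step by step:
`a = [9, 1, 9]` → a = [9, 1, 9]
`b = a` → b = [9, 1, 9] (same object as a)
`a += [42, 67]` → a = [9, 1, 9, 42, 67] (same object as b); b = [9, 1, 9, 42, 67] (same object as a)
`print(b)` → prints [9, 1, 9, 42, 67]
`x = (9, 6, 3)` → x = (9, 6, 3)
`y = x` → y = (9, 6, 3)
`x += (93, 46)` → x = (9, 6, 3, 93, 46)
`print(y)` → prints (9, 6, 3)

Answer:
[9, 1, 9, 42, 67]
(9, 6, 3)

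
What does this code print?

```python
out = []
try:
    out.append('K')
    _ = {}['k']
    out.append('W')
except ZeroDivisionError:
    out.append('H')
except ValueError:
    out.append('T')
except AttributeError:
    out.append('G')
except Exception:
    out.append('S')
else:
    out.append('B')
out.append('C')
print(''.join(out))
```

Execution trace: 'K' (try body) → 'S' (except Exception) → 'C' (after the try/except). Output: KSC

Answer: KSC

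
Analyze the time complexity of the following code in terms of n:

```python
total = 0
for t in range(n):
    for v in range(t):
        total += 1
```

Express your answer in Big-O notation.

Each loop level contributes: n × n. Multiplying the contributions gives O(n^2).

Answer: O(n^2)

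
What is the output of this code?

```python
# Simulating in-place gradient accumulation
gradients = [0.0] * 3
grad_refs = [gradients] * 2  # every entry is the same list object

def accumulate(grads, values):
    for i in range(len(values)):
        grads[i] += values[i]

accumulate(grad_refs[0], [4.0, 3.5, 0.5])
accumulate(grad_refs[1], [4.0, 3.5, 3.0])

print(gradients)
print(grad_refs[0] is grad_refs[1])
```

Key concept: gradient accumulation aliasing.
Step by step:
`gradients = [0.0] * 3` → gradients = [0.0, 0.0, 0.0]
`grad_refs = [gradients] * 2` → grad_refs = [[0.0, 0.0, 0.0], [0.0, 0.0, 0.0]]
`accumulate(grad_refs[0], [4.0, 3.5, 0.5])` → gradients = [4.0, 3.5, 0.5]; grad_refs = [[4.0, 3.5, 0.5], [4.0, 3.5, 0.5]]
`accumulate(grad_refs[1], [4.0, 3.5, 3.0])` → gradients = [8.0, 7.0, 3.5]; grad_refs = [[8.0, 7.0, 3.5], [8.0, 7.0, 3.5]]
`print(gradients)` → prints [8.0, 7.0, 3.5]
`print(grad_refs[0] is grad_refs[1])` → prints True

Answer:
[8.0, 7.0, 3.5]
True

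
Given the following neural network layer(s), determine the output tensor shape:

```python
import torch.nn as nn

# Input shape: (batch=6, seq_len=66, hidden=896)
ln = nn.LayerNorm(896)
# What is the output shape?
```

Input: (6, 66, 896) -> Output: (6, 66, 896)

Answer: (6, 66, 896)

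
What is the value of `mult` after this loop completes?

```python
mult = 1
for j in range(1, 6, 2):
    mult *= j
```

Product of 1, 3, 5, ... up to 5
`mult` takes the values: 1 → 3 → 15

Answer: 15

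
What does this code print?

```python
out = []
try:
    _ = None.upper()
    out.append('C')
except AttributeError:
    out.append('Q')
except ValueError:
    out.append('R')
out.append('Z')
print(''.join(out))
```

Execution trace: 'Q' (except AttributeError) → 'Z' (after the try/except). Output: QZ

Answer: QZ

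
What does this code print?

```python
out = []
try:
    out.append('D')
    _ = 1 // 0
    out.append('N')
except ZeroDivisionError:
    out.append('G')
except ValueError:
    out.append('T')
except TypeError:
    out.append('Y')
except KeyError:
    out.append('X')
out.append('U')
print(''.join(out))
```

Execution trace: 'D' (try body) → 'G' (except ZeroDivisionError) → 'U' (after the try/except). Output: DGU

Answer: DGU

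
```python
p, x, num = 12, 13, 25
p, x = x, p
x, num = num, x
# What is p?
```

Trace:
`p, x, num = 12, 13, 25` → p = 12; x = 13; num = 25
`p, x = x, p` → p = 13; x = 12
`x, num = num, x` → x = 25; num = 12
So p = 13

Answer: 13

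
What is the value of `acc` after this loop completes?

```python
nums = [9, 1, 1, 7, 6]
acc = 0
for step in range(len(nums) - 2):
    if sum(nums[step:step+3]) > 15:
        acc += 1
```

Count windows with sum > 15
`acc` takes the values: 0

Answer: 0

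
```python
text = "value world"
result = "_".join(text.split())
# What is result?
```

Trace:
`text = "value world"` → text = 'value world'
`result = "_".join(text.split())` → result = 'value_world'
So result = 'value_world'

Answer: 'value_world'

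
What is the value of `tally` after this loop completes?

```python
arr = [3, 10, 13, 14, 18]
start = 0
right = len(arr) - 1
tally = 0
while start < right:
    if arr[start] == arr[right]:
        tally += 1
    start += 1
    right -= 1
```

Count matching pairs from ends
`tally` takes the values: 0

Answer: 0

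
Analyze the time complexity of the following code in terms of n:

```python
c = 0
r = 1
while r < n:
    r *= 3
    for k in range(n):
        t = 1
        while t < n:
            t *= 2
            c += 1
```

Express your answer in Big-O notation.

Each loop level contributes: log n × n × log n. Multiplying the contributions gives O(n log² n).

Answer: O(n log² n)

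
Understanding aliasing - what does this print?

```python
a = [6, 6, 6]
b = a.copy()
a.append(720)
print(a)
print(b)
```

Key concept: list.copy() creates independent copy.
Step by step:
`a = [6, 6, 6]` → a = [6, 6, 6]
`b = a.copy()` → b = [6, 6, 6]
`a.append(720)` → a = [6, 6, 6, 720]
`print(a)` → prints [6, 6, 6, 720]
`print(b)` → prints [6, 6, 6]

Answer:
[6, 6, 6, 720]
[6, 6, 6]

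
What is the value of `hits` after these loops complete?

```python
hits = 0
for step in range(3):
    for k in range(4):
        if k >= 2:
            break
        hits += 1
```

Inner breaks at 2, outer runs 3 times
`hits` takes the values: 0 → 1 → 2 → 3 → 4 → 5 → 6

Answer: 6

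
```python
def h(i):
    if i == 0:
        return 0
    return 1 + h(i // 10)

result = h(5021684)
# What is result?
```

Count of digits of 5021684: 7

Answer: 7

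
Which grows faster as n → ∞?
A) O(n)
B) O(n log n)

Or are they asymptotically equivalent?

O(n) vs O(n log n): Higher order terms dominate.

Answer: B) O(n log n) grows faster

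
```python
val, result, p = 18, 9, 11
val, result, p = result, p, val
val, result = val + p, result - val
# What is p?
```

Trace:
`val, result, p = 18, 9, 11` → val = 18; result = 9; p = 11
`val, result, p = result, p, val` → val = 9; result = 11; p = 18
`val, result = val + p, result - val` → val = 27; result = 2
So p = 18

Answer: 18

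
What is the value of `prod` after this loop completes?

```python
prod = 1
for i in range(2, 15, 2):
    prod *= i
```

Product of even numbers 2 to 14
`prod` takes the values: 1 → 2 → 8 → 48 → 384 → 3840 → 46080 → 645120

Answer: 645120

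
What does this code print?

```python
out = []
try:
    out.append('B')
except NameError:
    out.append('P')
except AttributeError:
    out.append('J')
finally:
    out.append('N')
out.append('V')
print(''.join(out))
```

Execution trace: 'B' (try body, no exception) → 'N' (finally) → 'V' (after the try/except). Output: BNV

Answer: BNV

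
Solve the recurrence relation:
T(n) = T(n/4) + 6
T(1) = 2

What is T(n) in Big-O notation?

Each step divides n by 4 and adds 6. After log_4(n) steps we reach T(1)=2. So T(n) = 6·log_4(n) + 2 = O(log n).

Answer: O(log n)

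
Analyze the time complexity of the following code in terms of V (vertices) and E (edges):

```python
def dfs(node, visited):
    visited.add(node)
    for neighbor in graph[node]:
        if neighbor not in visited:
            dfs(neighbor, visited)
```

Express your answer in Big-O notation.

This is Depth-first search (recursive). Time complexity: O(V + E).

Answer: O(V + E)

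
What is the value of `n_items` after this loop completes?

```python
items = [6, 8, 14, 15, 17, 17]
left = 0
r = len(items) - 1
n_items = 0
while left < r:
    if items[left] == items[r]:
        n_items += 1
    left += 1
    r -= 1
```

Count matching pairs from ends
`n_items` takes the values: 0

Answer: 0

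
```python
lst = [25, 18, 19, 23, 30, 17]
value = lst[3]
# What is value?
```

Trace:
`lst = [25, 18, 19, 23, 30, 17]` → lst = [25, 18, 19, 23, 30, 17]
`value = lst[3]` → value = 23
So value = 23

Answer: 23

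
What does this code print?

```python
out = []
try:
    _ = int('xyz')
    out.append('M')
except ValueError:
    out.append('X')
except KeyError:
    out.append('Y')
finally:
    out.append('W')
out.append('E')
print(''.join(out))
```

Execution trace: 'X' (except ValueError) → 'W' (finally) → 'E' (after the try/except). Output: XWE

Answer: XWE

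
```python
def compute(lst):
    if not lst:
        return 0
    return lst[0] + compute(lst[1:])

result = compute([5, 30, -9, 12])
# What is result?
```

5 + 30 + (-9) + 12 + 0 = 38

Answer: 38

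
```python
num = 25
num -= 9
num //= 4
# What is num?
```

Trace:
`num = 25` → num = 25
`num -= 9` → num = 16
`num //= 4` → num = 4
So num = 4

Answer: 4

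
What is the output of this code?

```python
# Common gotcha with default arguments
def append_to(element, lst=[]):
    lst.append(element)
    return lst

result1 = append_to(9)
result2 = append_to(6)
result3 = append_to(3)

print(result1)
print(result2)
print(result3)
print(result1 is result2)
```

Key concept: mutable default argument gotcha.
Step by step:
`result1 = append_to(9)` → result1 = [9]
`result2 = append_to(6)` → result1 = [9, 6] (same object as result2); result2 = [9, 6] (same object as result1)
`result3 = append_to(3)` → result1 = [9, 6, 3] (same object as result2, result3); result2 = [9, 6, 3] (same object as result1, result3); result3 = [9, 6, 3] (same object as result1, result2)
`print(result1)` → prints [9, 6, 3]
`print(result2)` → prints [9, 6, 3]
`print(result3)` → prints [9, 6, 3]
`print(result1 is result2)` → prints True

Answer:
[9, 6, 3]
[9, 6, 3]
[9, 6, 3]
True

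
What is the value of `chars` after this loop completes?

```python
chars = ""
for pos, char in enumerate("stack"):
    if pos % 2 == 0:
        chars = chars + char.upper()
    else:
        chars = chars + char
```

Uppercase even positions in 'stack'
`chars` takes the values: "" → "S" → "St" → "StA" → "StAc" → "StAcK"

Answer: "StAcK"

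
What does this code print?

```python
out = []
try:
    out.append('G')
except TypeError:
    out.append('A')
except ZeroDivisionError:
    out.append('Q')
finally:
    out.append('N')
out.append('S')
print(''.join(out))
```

Execution trace: 'G' (try body, no exception) → 'N' (finally) → 'S' (after the try/except). Output: GNS

Answer: GNS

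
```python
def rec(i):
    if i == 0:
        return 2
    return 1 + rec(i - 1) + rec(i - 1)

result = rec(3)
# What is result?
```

rec(i) = 1 + 2·rec(i-1), rec(0)=2. Closed form: (2+1)·2^3 - 1 = 23.

Answer: 23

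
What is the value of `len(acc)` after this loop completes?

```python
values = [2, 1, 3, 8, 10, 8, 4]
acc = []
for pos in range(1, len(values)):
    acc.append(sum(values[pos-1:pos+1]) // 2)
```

Number of 2-element averages
`acc` takes the values: [] → [1] → [1, 2] → [1, 2, 5] → [1, 2, 5, 9] → [1, 2, 5, 9, 9] → [1, 2, 5, 9, 9, 6]
So `len(acc)` = 6

Answer: 6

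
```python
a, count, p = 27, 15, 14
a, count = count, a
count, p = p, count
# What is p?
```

Trace:
`a, count, p = 27, 15, 14` → a = 27; count = 15; p = 14
`a, count = count, a` → a = 15; count = 27
`count, p = p, count` → count = 14; p = 27
So p = 27

Answer: 27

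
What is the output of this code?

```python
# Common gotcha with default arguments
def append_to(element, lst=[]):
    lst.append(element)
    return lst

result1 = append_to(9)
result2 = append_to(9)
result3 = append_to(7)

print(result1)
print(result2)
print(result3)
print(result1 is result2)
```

Key concept: mutable default argument gotcha.
Step by step:
`result1 = append_to(9)` → result1 = [9]
`result2 = append_to(9)` → result1 = [9, 9] (same object as result2); result2 = [9, 9] (same object as result1)
`result3 = append_to(7)` → result1 = [9, 9, 7] (same object as result2, result3); result2 = [9, 9, 7] (same object as result1, result3); result3 = [9, 9, 7] (same object as result1, result2)
`print(result1)` → prints [9, 9, 7]
`print(result2)` → prints [9, 9, 7]
`print(result3)` → prints [9, 9, 7]
`print(result1 is result2)` → prints True

Answer:
[9, 9, 7]
[9, 9, 7]
[9, 9, 7]
True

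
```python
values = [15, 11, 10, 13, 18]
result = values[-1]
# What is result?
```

Trace:
`values = [15, 11, 10, 13, 18]` → values = [15, 11, 10, 13, 18]
`result = values[-1]` → result = 18
So result = 18

Answer: 18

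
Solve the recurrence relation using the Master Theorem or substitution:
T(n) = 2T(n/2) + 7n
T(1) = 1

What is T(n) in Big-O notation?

By Master Theorem: a=2, b=2, f(n)=7n. Since log_2(2) = 1 and f(n) = Θ(n^1), Case 2 applies. T(n) = O(n log n).

Answer: O(n log n)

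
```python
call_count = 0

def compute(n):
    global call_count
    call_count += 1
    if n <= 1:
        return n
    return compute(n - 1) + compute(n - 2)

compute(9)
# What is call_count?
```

Calls(n) = 1 + Calls(n-1) + Calls(n-2); Calls(0)=Calls(1)=1. For n=9 this gives 109.

Answer: 109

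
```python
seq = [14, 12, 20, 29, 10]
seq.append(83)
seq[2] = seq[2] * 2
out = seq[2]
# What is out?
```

Trace:
`seq = [14, 12, 20, 29, 10]` → seq = [14, 12, 20, 29, 10]
`seq.append(83)` → seq = [14, 12, 20, 29, 10, 83]
`seq[2] = seq[2] * 2` → seq = [14, 12, 40, 29, 10, 83]
`out = seq[2]` → out = 40
So out = 40

Answer: 40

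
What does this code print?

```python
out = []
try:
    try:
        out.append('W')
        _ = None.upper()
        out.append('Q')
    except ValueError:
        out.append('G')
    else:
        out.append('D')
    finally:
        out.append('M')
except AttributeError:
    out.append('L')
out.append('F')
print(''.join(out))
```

Execution trace: 'W' (inner try body) → 'M' (inner finally) → 'L' (outer except AttributeError) → 'F' (after the try/except). Output: WMLF

Answer: WMLF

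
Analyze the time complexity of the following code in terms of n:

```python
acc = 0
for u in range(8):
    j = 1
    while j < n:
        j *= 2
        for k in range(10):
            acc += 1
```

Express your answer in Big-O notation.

Each loop level contributes: 1 × log n × 1. Multiplying the contributions gives O(log n).

Answer: O(log n)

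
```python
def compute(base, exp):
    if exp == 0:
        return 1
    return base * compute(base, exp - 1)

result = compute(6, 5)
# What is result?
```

compute(6, 5) = 6 * 6 * 6 * 6 * 6 = 7776

Answer: 7776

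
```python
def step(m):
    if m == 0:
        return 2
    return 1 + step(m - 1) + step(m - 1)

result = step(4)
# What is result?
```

step(m) = 1 + 2·step(m-1), step(0)=2. Closed form: (2+1)·2^4 - 1 = 47.

Answer: 47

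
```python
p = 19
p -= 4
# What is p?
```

Trace:
`p = 19` → p = 19
`p -= 4` → p = 15
So p = 15

Answer: 15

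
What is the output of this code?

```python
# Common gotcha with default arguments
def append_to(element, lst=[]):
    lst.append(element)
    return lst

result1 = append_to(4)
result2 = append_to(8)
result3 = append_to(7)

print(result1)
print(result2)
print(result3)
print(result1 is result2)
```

Key concept: mutable default argument gotcha.
Step by step:
`result1 = append_to(4)` → result1 = [4]
`result2 = append_to(8)` → result1 = [4, 8] (same object as result2); result2 = [4, 8] (same object as result1)
`result3 = append_to(7)` → result1 = [4, 8, 7] (same object as result2, result3); result2 = [4, 8, 7] (same object as result1, result3); result3 = [4, 8, 7] (same object as result1, result2)
`print(result1)` → prints [4, 8, 7]
`print(result2)` → prints [4, 8, 7]
`print(result3)` → prints [4, 8, 7]
`print(result1 is result2)` → prints True

Answer:
[4, 8, 7]
[4, 8, 7]
[4, 8, 7]
True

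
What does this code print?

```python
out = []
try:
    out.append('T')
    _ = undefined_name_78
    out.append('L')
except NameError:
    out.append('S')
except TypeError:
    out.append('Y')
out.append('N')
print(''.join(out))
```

Execution trace: 'T' (try body) → 'S' (except NameError) → 'N' (after the try/except). Output: TSN

Answer: TSN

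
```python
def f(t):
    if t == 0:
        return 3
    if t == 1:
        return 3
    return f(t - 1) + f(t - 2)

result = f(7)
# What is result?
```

Build up from base cases: f(0)=3, f(1)=3, f(2)=6, f(3)=9, f(4)=15, f(5)=24, f(6)=39, ..., f(7)=63

Answer: 63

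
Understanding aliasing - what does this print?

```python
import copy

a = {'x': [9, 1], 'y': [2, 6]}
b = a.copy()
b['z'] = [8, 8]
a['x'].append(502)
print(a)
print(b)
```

Key concept: shallow copy of dict with mutable values.
Step by step:
`a = {'x': [9, 1], 'y': [2, 6]}` → a = {'x': [9, 1], 'y': [2, 6]}
`b = a.copy()` → b = {'x': [9, 1], 'y': [2, 6]}
`b['z'] = [8, 8]` → b = {'x': [9, 1], 'y': [2, 6], 'z': [8, 8]}
`a['x'].append(502)` → a = {'x': [9, 1, 502], 'y': [2, 6]}; b = {'x': [9, 1, 502], 'y': [2, 6], 'z': [8, 8]}
`print(a)` → prints {'x': [9, 1, 502], 'y': [2, 6]}
`print(b)` → prints {'x': [9, 1, 502], 'y': [2, 6], 'z': [8, 8]}

Answer:
{'x': [9, 1, 502], 'y': [2, 6]}
{'x': [9, 1, 502], 'y': [2, 6], 'z': [8, 8]}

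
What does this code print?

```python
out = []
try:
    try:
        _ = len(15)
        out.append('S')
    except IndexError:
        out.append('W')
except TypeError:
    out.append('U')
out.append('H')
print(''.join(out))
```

Execution trace: 'U' (outer except TypeError) → 'H' (after the try/except). Output: UH

Answer: UH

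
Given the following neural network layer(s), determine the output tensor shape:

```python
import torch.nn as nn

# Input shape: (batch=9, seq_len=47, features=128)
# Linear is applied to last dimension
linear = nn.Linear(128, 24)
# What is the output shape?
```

Input: (9, 47, 128) -> Output: (9, 47, 24)

Answer: (9, 47, 24)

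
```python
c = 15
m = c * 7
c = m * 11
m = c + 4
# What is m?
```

Trace:
`c = 15` → c = 15
`m = c * 7` → m = 105
`c = m * 11` → c = 1155
`m = c + 4` → m = 1159
So m = 1159

Answer: 1159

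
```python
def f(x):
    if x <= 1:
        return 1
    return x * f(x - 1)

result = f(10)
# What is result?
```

f(10) = 10 * 9 * 8 * 7 * 6 * 5 * 4 * 3 * 2 * 1 = 3628800

Answer: 3628800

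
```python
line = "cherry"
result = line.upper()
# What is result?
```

Trace:
`line = "cherry"` → line = 'cherry'
`result = line.upper()` → result = 'CHERRY'
So result = 'CHERRY'

Answer: 'CHERRY'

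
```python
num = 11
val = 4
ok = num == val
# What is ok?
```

Trace:
`num = 11` → num = 11
`val = 4` → val = 4
`ok = num == val` → ok = False
So ok = False

Answer: False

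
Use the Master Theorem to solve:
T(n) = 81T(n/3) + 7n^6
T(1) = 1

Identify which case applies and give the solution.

a=81, b=3, f(n)=7n^6. log_3(81) = 4. Since c=6 > 4 and the regularity condition holds (81(n/3)^6 = (81/3^6)n^6 with 81/3^6 < 1), Case 3 applies: T(n) = Θ(f(n)) = O(n^6).

Answer: O(n^6) - Case 3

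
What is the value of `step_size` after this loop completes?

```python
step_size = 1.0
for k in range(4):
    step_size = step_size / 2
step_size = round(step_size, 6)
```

Halving LR 4 times: 1 / 2^4
`step_size` takes the values: 1.0 → 0.5 → 0.25 → 0.125 → 0.0625

Answer: 0.0625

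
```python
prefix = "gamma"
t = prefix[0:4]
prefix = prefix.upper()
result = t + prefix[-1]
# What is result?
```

Trace:
`prefix = "gamma"` → prefix = 'gamma'
`t = prefix[0:4]` → t = 'gamm'
`prefix = prefix.upper()` → prefix = 'GAMMA'
`result = t + prefix[-1]` → result = 'gammA'
So result = 'gammA'

Answer: 'gammA'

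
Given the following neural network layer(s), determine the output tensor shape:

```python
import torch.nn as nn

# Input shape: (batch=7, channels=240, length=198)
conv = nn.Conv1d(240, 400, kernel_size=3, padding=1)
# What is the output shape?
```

Input: (7, 240, 198) -> Output: (7, 400, 198)

Answer: (7, 400, 198)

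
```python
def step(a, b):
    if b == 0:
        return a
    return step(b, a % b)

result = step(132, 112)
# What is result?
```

step(132, 112) -> step(112, 20) -> step(20, 12) -> step(12, 8) -> step(8, 4) -> step(4, 0) -> 4

Answer: 4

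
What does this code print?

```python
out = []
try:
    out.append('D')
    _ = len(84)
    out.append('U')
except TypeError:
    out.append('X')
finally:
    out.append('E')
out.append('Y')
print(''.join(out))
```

Execution trace: 'D' (try body) → 'X' (except TypeError) → 'E' (finally) → 'Y' (after the try/except). Output: DXEY

Answer: DXEY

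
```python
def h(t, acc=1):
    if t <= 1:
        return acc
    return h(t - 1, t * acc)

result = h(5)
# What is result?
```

Accumulator trace (n, acc): (5, 1) -> (4, 5) -> (3, 20) -> (2, 60) -> (1, 120) -> return 120

Answer: 120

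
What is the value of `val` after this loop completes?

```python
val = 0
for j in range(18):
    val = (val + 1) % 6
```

Increment mod 6, 18 times = 0
`val` takes the values: 0 → 1 → 2 → 3 → 4 → 5 → 0 → 1 → 2 → 3 → 4 → 5 → 0 → 1 → 2 → 3 → 4 → 5 → 0

Answer: 0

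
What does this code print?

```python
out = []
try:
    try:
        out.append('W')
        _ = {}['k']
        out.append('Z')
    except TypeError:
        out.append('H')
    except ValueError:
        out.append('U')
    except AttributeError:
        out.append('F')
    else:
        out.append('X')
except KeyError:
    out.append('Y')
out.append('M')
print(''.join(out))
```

Execution trace: 'W' (try body) → 'Y' (outer except KeyError) → 'M' (after the try/except). Output: WYM

Answer: WYM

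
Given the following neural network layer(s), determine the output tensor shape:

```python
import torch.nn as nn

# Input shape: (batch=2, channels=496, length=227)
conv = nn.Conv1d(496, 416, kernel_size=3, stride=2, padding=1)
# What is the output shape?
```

Input: (2, 496, 227) -> Output: (2, 416, 114)

Answer: (2, 416, 114)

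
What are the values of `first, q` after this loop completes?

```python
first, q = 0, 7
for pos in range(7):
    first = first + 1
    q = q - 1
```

first goes 0→7, q goes 7→0
`first, q` takes the values: (0, 7) → (1, 7) → (1, 6) → (2, 6) → (2, 5) → (3, 5) → (3, 4) → (4, 4) → (4, 3) → (5, 3) → (5, 2) → (6, 2) → (6, 1) → (7, 1) → (7, 0)

Answer: 7, 0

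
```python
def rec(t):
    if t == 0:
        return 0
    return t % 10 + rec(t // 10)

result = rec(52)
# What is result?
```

Sum of digits of 52: 2 + 5 = 7

Answer: 7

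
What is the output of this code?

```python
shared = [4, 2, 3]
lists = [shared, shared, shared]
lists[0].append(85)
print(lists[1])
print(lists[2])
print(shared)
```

Key concept: list of same reference.
Step by step:
`shared = [4, 2, 3]` → shared = [4, 2, 3]
`lists = [shared, shared, shared]` → lists = [[4, 2, 3], [4, 2, 3], [4, 2, 3]]
`lists[0].append(85)` → shared = [4, 2, 3, 85]; lists = [[4, 2, 3, 85], [4, 2, 3, 85], [4, 2, 3, 85]]
`print(lists[1])` → prints [4, 2, 3, 85]
`print(lists[2])` → prints [4, 2, 3, 85]
`print(shared)` → prints [4, 2, 3, 85]

Answer:
[4, 2, 3, 85]
[4, 2, 3, 85]
[4, 2, 3, 85]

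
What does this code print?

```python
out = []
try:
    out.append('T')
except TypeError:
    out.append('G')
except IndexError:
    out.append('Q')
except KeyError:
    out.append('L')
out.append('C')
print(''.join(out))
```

Execution trace: 'T' (try body, no exception) → 'C' (after the try/except). Output: TC

Answer: TC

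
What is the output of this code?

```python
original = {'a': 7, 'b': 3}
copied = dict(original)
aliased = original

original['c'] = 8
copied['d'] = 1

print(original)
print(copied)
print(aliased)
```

Key concept: dict() creates copy, assignment creates alias.
Step by step:
`original = {'a': 7, 'b': 3}` → original = {'a': 7, 'b': 3}
`copied = dict(original)` → copied = {'a': 7, 'b': 3}
`aliased = original` → aliased = {'a': 7, 'b': 3} (same object as original)
`original['c'] = 8` → original = {'a': 7, 'b': 3, 'c': 8} (same object as aliased); aliased = {'a': 7, 'b': 3, 'c': 8} (same object as original)
`copied['d'] = 1` → copied = {'a': 7, 'b': 3, 'd': 1}
`print(original)` → prints {'a': 7, 'b': 3, 'c': 8}
`print(copied)` → prints {'a': 7, 'b': 3, 'd': 1}
`print(aliased)` → prints {'a': 7, 'b': 3, 'c': 8}

Answer:
{'a': 7, 'b': 3, 'c': 8}
{'a': 7, 'b': 3, 'd': 1}
{'a': 7, 'b': 3, 'c': 8}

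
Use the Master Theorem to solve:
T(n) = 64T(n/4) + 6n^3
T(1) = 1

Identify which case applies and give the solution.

a=64, b=4, f(n)=6n^3. log_4(64) = 3. Since c=3 = 3, Case 2 applies: T(n) = Θ(n^log_b(a) · log n) = O(n^3 log n).

Answer: O(n^3 log n) - Case 2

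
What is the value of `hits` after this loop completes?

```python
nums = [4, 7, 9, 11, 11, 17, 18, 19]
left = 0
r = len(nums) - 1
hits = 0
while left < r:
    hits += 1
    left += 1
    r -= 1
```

Iterations until pointers meet (list length 8)
`hits` takes the values: 0 → 1 → 2 → 3 → 4

Answer: 4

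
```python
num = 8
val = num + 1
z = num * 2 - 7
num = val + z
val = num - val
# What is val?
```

Trace:
`num = 8` → num = 8
`val = num + 1` → val = 9
`z = num * 2 - 7` → z = 9
`num = val + z` → num = 18
`val = num - val` → val = 9
So val = 9

Answer: 9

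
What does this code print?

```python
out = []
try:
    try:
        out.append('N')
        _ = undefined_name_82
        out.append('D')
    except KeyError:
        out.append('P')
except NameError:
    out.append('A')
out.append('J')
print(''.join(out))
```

Execution trace: 'N' (try body) → 'A' (outer except NameError) → 'J' (after the try/except). Output: NAJ

Answer: NAJ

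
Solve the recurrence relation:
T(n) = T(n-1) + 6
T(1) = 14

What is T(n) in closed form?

Unrolling: T(n) = T(1) + 6·(n-1) = 14 + 6(n-1) = 6n + 8.

Answer: T(n) = 6n + 8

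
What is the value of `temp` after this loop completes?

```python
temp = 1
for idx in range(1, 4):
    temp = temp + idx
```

Start at 1, add 1 through 3
`temp` takes the values: 1 → 2 → 4 → 7

Answer: 7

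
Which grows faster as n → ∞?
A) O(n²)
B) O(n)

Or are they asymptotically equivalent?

O(n²) vs O(n): Higher order terms dominate.

Answer: A) O(n²) grows faster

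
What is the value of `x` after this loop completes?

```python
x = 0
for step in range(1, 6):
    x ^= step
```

XOR of 1 to 5
`x` takes the values: 0 → 1 → 3 → 0 → 4 → 1

Answer: 1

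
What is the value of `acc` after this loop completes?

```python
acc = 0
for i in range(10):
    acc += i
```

Sum of 0 to 9 = 45
`acc` takes the values: 0 → 1 → 3 → 6 → 10 → 15 → 21 → 28 → 36 → 45

Answer: 45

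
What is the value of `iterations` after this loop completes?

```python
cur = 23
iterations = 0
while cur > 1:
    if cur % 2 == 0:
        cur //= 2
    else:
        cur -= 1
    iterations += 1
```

Steps to reduce 23 to 1
`iterations` takes the values: 0 → 1 → 2 → 3 → 4 → 5 → 6 → 7

Answer: 7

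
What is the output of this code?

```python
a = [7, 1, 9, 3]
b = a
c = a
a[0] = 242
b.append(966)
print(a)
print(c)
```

Key concept: multiple aliases.
Step by step:
`a = [7, 1, 9, 3]` → a = [7, 1, 9, 3]
`b = a` → b = [7, 1, 9, 3] (same object as a)
`c = a` → c = [7, 1, 9, 3] (same object as a, b)
`a[0] = 242` → a = [242, 1, 9, 3] (same object as b, c); b = [242, 1, 9, 3] (same object as a, c); c = [242, 1, 9, 3] (same object as a, b)
`b.append(966)` → a = [242, 1, 9, 3, 966] (same object as b, c); b = [242, 1, 9, 3, 966] (same object as a, c); c = [242, 1, 9, 3, 966] (same object as a, b)
`print(a)` → prints [242, 1, 9, 3, 966]
`print(c)` → prints [242, 1, 9, 3, 966]

Answer:
[242, 1, 9, 3, 966]
[242, 1, 9, 3, 966]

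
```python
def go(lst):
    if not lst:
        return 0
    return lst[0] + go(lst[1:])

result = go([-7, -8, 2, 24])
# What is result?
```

(-7) + (-8) + 2 + 24 + 0 = 11

Answer: 11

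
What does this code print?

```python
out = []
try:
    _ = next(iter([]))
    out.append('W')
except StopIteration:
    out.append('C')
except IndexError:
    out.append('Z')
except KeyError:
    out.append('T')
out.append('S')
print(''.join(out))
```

Execution trace: 'C' (except StopIteration) → 'S' (after the try/except). Output: CS

Answer: CS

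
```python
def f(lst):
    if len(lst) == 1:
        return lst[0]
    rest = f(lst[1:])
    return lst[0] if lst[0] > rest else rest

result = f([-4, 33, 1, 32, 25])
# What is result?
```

Recursive max over [-4, 33, 1, 32, 25] = 33

Answer: 33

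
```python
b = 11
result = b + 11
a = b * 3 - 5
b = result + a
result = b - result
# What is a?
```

Trace:
`b = 11` → b = 11
`result = b + 11` → result = 22
`a = b * 3 - 5` → a = 28
`b = result + a` → b = 50
`result = b - result` → result = 28
So a = 28

Answer: 28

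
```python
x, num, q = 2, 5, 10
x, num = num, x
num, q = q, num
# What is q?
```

Trace:
`x, num, q = 2, 5, 10` → x = 2; num = 5; q = 10
`x, num = num, x` → x = 5; num = 2
`num, q = q, num` → num = 10; q = 2
So q = 2

Answer: 2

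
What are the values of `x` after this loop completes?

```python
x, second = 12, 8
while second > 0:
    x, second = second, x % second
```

GCD of 12 and 8
`x` takes the values: 12 → 8 → 4

Answer: 4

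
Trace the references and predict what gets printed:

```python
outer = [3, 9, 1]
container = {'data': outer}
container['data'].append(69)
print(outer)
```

Key concept: dict holds reference to list.
Step by step:
`outer = [3, 9, 1]` → outer = [3, 9, 1]
`container = {'data': outer}` → container = {'data': [3, 9, 1]}
`container['data'].append(69)` → outer = [3, 9, 1, 69]; container = {'data': [3, 9, 1, 69]}
`print(outer)` → prints [3, 9, 1, 69]

Answer: [3, 9, 1, 69]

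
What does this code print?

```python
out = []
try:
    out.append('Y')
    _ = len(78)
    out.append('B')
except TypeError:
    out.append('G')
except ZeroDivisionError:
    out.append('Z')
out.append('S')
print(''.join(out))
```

Execution trace: 'Y' (try body) → 'G' (except TypeError) → 'S' (after the try/except). Output: YGS

Answer: YGS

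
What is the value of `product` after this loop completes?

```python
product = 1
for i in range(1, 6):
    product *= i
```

5! = 120
`product` takes the values: 1 → 2 → 6 → 24 → 120

Answer: 120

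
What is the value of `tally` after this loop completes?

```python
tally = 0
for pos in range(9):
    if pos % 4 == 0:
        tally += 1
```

Count numbers divisible by 4 in range(9)
`tally` takes the values: 0 → 1 → 2 → 3

Answer: 3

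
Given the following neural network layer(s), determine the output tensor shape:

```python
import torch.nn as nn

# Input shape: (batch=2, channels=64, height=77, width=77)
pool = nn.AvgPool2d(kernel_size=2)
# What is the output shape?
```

Input: (2, 64, 77, 77) -> Output: (2, 64, 38, 38)

Answer: (2, 64, 38, 38)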